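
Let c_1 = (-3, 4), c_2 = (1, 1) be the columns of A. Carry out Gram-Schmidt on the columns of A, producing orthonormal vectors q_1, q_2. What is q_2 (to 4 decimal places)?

q_2 = (0.8000, 0.6000)

q_1 = c_1/‖c_1‖ = (-3, 4)/5.0000 = (-0.6000, 0.8000).
r_{12} = q_1·c_2 = 0.2000.
u_2 = c_2 − 0.2000·q_1 = (1.1200, 0.8400).
‖u_2‖ = 1.4000, so q_2 = (0.8000, 0.6000).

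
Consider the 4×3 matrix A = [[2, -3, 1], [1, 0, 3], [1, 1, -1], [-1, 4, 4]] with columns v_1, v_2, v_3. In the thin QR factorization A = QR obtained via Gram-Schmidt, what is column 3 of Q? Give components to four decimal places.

e_3 = (0.3288, 0.4680, -0.7032, 0.4224)

v_1 = (2, 1, 1, -1); ‖v_1‖ = 2.6458, so e_1 = (0.7559, 0.3780, 0.3780, -0.3780).
e_1·v_2 = 0.7559·(-3) + 0.3780·0 + 0.3780·1 + (-0.3780)·4 = -3.4017.
u_2 = v_2 + 3.4017·e_1 = (-0.4286, 1.2857, 2.2857, 2.7143).
‖u_2‖ = 3.7985, so e_2 = (-0.1128, 0.3385, 0.6017, 0.7146).
e_1·v_3 = 0.7559·1 + 0.3780·3 + 0.3780·(-1) + (-0.3780)·4 = 0.0000; e_2·v_3 = (-0.1128)·1 + 0.3385·3 + 0.6017·(-1) + 0.7146·4 = 3.1591.
u_3 = v_3 + 0.0000·e_1 − 3.1591·e_2 = (1.3564, 1.9307, -2.9010, 1.7426).
‖u_3‖ = 4.1255, so e_3 = (0.3288, 0.4680, -0.7032, 0.4224).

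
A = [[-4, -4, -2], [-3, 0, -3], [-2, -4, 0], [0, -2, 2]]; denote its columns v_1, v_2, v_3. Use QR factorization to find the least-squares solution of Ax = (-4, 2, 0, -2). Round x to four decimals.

x = (0.5455, 0.2727, -0.7273)

e_1 = v_1/‖v_1‖ = (-4, -3, -2, 0)/5.3852 = (-0.7428, -0.5571, -0.3714, 0.0000).
r_{12} = e_1·v_2 = 4.4567.
u_2 = v_2 − 4.4567·e_1 = (-0.6897, 2.4828, -2.3448, -2.0000).
‖u_2‖ = 4.0172, so e_2 = (-0.1717, 0.6180, -0.5837, -0.4979).
r_{13} = e_1·v_3 = 3.1568; r_{23} = e_2·v_3 = -2.5065.
u_3 = v_3 − 3.1568·e_1 + 2.5065·e_2 = (-0.0855, 0.3077, -0.2906, 0.7521).
‖u_3‖ = 0.8673, so e_3 = (-0.0986, 0.3548, -0.3351, 0.8673).
Qᵀb = (1.8570, 2.9185, -0.6307).
Back-substitute: x_3 = -0.6307/0.8673 = -0.7273.
x_2 = (2.9185 + 2.5065·(-0.7273))/4.0172 = 0.2727.
x_1 = (1.8570 − 4.4567·0.2727 − 3.1568·(-0.7273))/5.3852 = 0.5455.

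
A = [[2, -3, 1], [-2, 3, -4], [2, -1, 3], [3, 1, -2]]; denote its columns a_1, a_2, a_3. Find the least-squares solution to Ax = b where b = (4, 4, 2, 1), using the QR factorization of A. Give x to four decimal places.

a_1 = (2, -2, 2, 3); ‖a_1‖ = 4.5826, so q_1 = (0.4364, -0.4364, 0.4364, 0.6547).
q_1·a_2 = 0.4364·(-3) + (-0.4364)·3 + 0.4364·(-1) + 0.6547·1 = -2.4004.
u_2 = a_2 + 2.4004·q_1 = (-1.9524, 1.9524, 0.0476, 2.5714).
‖u_2‖ = 3.7733, so q_2 = (-0.5174, 0.5174, 0.0126, 0.6815).
q_1·a_3 = 0.4364·1 + (-0.4364)·(-4) + 0.4364·3 + 0.6547·(-2) = 2.1822; q_2·a_3 = (-0.5174)·1 + 0.5174·(-4) + 0.0126·3 + 0.6815·(-2) = -3.9122.
u_3 = a_3 − 2.1822·q_1 + 3.9122·q_2 = (-1.9766, -1.0234, 2.0970, -0.7625).
‖u_3‖ = 3.1517, so q_3 = (-0.6272, -0.3247, 0.6654, -0.2419).
Qᵀb = (1.5275, 0.7067, -2.7187).
Back-substitute: x_3 = -2.7187/3.1517 = -0.8626.
x_2 = (0.7067 + 3.9122·(-0.8626))/3.7733 = -0.7071.
x_1 = (1.5275 + 2.4004·(-0.7071) − 2.1822·(-0.8626))/4.5826 = 0.3737.

x = (0.3737, -0.7071, -0.8626)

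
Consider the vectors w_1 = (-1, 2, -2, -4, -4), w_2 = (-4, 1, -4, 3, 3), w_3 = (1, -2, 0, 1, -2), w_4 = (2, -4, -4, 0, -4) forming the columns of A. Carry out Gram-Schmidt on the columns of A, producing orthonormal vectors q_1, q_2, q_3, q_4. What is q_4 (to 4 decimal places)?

q_4 = (0.5101, -0.3207, -0.5863, -0.3803, 0.3856)

w_1 = (-1, 2, -2, -4, -4); ‖w_1‖ = 6.4031, so q_1 = (-0.1562, 0.3123, -0.3123, -0.6247, -0.6247).
q_1·w_2 = (-0.1562)·(-4) + 0.3123·1 + (-0.3123)·(-4) + (-0.6247)·3 + (-0.6247)·3 = -1.5617.
u_2 = w_2 + 1.5617·q_1 = (-4.2439, 1.4878, -4.4878, 2.0244, 2.0244).
‖u_2‖ = 6.9686, so q_2 = (-0.6090, 0.2135, -0.6440, 0.2905, 0.2905).
q_1·w_3 = (-0.1562)·1 + 0.3123·(-2) + (-0.3123)·0 + (-0.6247)·1 + (-0.6247)·(-2) = -0.1562; q_2·w_3 = (-0.6090)·1 + 0.2135·(-2) + (-0.6440)·0 + 0.2905·1 + 0.2905·(-2) = -1.3265.
u_3 = w_3 + 0.1562·q_1 + 1.3265·q_2 = (0.1678, -1.6680, -0.9031, 1.2878, -1.7122).
‖u_3‖ = 2.8664, so q_3 = (0.0585, -0.5819, -0.3151, 0.4493, -0.5973).
q_1·w_4 = (-0.1562)·2 + 0.3123·(-4) + (-0.3123)·(-4) + (-0.6247)·0 + (-0.6247)·(-4) = 2.1864; q_2·w_4 = (-0.6090)·2 + 0.2135·(-4) + (-0.6440)·(-4) + 0.2905·0 + 0.2905·(-4) = -0.6580; q_3·w_4 = 0.0585·2 + (-0.5819)·(-4) + (-0.3151)·(-4) + 0.4493·0 + (-0.5973)·(-4) = 6.0944.
u_4 = w_4 − 2.1864·q_1 + 0.6580·q_2 − 6.0944·q_3 = (1.5841, -0.9960, -1.8208, -1.1811, 1.1975).
‖u_4‖ = 3.1057, so q_4 = (0.5101, -0.3207, -0.5863, -0.3803, 0.3856).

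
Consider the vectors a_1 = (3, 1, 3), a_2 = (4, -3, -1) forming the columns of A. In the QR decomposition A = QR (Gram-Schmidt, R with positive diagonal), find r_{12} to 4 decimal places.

a_1 = (3, 1, 3); ‖a_1‖ = 4.3589, so e_1 = (0.6882, 0.2294, 0.6882).
r_{12} = e_1·a_2 = 1.3765.

r_{12} = 1.3765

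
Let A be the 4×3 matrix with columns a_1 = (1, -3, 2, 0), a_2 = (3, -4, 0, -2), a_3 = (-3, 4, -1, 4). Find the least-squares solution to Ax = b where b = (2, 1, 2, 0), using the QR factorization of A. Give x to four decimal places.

a_1 = (1, -3, 2, 0); ‖a_1‖ = 3.7417, so q_1 = (0.2673, -0.8018, 0.5345, 0.0000).
q_1·a_2 = 0.2673·3 + (-0.8018)·(-4) + 0.5345·0 + 0.0000·(-2) = 4.0089.
u_2 = a_2 − 4.0089·q_1 = (1.9286, -0.7857, -2.1429, -2.0000).
‖u_2‖ = 3.5956, so q_2 = (0.5364, -0.2185, -0.5960, -0.5562).
q_1·a_3 = 0.2673·(-3) + (-0.8018)·4 + 0.5345·(-1) + 0.0000·4 = -4.5434; q_2·a_3 = 0.5364·(-3) + (-0.2185)·4 + (-0.5960)·(-1) + (-0.5562)·4 = -4.1121.
u_3 = a_3 + 4.5434·q_1 + 4.1121·q_2 = (0.4199, -0.5414, -1.0221, 1.7127).
‖u_3‖ = 2.1089, so q_3 = (0.1991, -0.2567, -0.4847, 0.8121).
Qᵀb = (0.8018, -0.3377, -0.8278).
Back-substitute: x_3 = -0.8278/2.1089 = -0.3925.
x_2 = (-0.3377 + 4.1121·(-0.3925))/3.5956 = -0.5429.
x_1 = (0.8018 − 4.0089·(-0.5429) + 4.5434·(-0.3925))/3.7417 = 0.3193.

x = (0.3193, -0.5429, -0.3925)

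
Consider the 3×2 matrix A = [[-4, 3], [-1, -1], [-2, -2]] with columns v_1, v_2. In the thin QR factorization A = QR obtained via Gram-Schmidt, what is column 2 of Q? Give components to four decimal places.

q_2 = (0.4880, -0.3904, -0.7807)

v_1 = (-4, -1, -2); ‖v_1‖ = 4.5826, so q_1 = (-0.8729, -0.2182, -0.4364).
q_1·v_2 = (-0.8729)·3 + (-0.2182)·(-1) + (-0.4364)·(-2) = -1.5275.
u_2 = v_2 + 1.5275·q_1 = (1.6667, -1.3333, -2.6667).
‖u_2‖ = 3.4157, so q_2 = (0.4880, -0.3904, -0.7807).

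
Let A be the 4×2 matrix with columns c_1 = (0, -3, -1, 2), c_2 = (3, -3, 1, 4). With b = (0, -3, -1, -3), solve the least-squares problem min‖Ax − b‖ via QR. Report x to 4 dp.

c_1 = (0, -3, -1, 2); ‖c_1‖ = 3.7417, so e_1 = (0.0000, -0.8018, -0.2673, 0.5345).
e_1·c_2 = 0.0000·3 + (-0.8018)·(-3) + (-0.2673)·1 + 0.5345·4 = 4.2762.
u_2 = c_2 − 4.2762·e_1 = (3.0000, 0.4286, 2.1429, 1.7143).
‖u_2‖ = 4.0883, so e_2 = (0.7338, 0.1048, 0.5241, 0.4193).
Qᵀb = (1.0690, -2.0966).
Back-substitute: x_2 = -2.0966/4.0883 = -0.5128.
x_1 = (1.0690 − 4.2762·(-0.5128))/3.7417 = 0.8718.

x = (0.8718, -0.5128)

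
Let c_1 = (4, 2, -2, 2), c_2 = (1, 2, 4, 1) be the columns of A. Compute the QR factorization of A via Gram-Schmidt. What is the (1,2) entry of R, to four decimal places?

r_{12} = 0.3780

q_1 = c_1/‖c_1‖ = (4, 2, -2, 2)/5.2915 = (0.7559, 0.3780, -0.3780, 0.3780).
r_{12} = q_1·c_2 = 0.3780.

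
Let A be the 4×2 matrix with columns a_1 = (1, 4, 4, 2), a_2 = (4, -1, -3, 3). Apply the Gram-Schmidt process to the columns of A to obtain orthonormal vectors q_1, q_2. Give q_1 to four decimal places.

a_1 = (1, 4, 4, 2); ‖a_1‖ = 6.0828, so q_1 = (0.1644, 0.6576, 0.6576, 0.3288).

q_1 = (0.1644, 0.6576, 0.6576, 0.3288)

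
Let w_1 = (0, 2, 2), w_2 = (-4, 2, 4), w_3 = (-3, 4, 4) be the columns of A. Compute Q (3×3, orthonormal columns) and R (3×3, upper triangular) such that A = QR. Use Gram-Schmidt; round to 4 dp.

Q = [[0.0000, -0.9428, -0.3333], [0.7071, -0.2357, 0.6667], [0.7071, 0.2357, -0.6667]], R = [[2.8284, 4.2426, 5.6569], [0.0000, 4.2426, 2.8284], [0.0000, 0.0000, 1.0000]]

w_1 = (0, 2, 2); ‖w_1‖ = 2.8284, so q_1 = (0.0000, 0.7071, 0.7071).
q_1·w_2 = 0.0000·(-4) + 0.7071·2 + 0.7071·4 = 4.2426.
u_2 = w_2 − 4.2426·q_1 = (-4.0000, -1.0000, 1.0000).
‖u_2‖ = 4.2426, so q_2 = (-0.9428, -0.2357, 0.2357).
q_1·w_3 = 0.0000·(-3) + 0.7071·4 + 0.7071·4 = 5.6569; q_2·w_3 = (-0.9428)·(-3) + (-0.2357)·4 + 0.2357·4 = 2.8284.
u_3 = w_3 − 5.6569·q_1 − 2.8284·q_2 = (-0.3333, 0.6667, -0.6667).
‖u_3‖ = 1.0000, so q_3 = (-0.3333, 0.6667, -0.6667).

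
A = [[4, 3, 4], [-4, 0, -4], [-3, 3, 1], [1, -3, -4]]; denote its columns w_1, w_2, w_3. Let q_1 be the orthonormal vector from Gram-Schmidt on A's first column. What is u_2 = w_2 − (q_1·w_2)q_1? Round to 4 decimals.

q_1 = w_1/‖w_1‖ = (4, -4, -3, 1)/6.4807 = (0.6172, -0.6172, -0.4629, 0.1543).
r_{12} = q_1·w_2 = 0.0000.
u_2 = w_2 + 0.0000·q_1 = (3.0000, 0.0000, 3.0000, -3.0000).

u_2 = (3.0000, 0.0000, 3.0000, -3.0000)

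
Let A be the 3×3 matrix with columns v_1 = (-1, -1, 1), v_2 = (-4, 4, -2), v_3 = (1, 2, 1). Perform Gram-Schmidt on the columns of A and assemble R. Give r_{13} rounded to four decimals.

r_{13} = -1.1547

q_1 = v_1/‖v_1‖ = (-1, -1, 1)/1.7321 = (-0.5774, -0.5774, 0.5774).
r_{13} = q_1·v_3 = -1.1547.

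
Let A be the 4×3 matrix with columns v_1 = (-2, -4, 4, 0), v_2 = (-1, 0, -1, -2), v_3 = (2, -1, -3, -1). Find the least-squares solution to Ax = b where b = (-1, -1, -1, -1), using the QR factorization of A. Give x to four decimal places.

x = (0.1573, 0.6180, 0.2022)

v_1 = (-2, -4, 4, 0); ‖v_1‖ = 6.0000, so e_1 = (-0.3333, -0.6667, 0.6667, 0.0000).
e_1·v_2 = (-0.3333)·(-1) + (-0.6667)·0 + 0.6667·(-1) + 0.0000·(-2) = -0.3333.
u_2 = v_2 + 0.3333·e_1 = (-1.1111, -0.2222, -0.7778, -2.0000).
‖u_2‖ = 2.4267, so e_2 = (-0.4579, -0.0916, -0.3205, -0.8242).
e_1·v_3 = (-0.3333)·2 + (-0.6667)·(-1) + 0.6667·(-3) + 0.0000·(-1) = -2.0000; e_2·v_3 = (-0.4579)·2 + (-0.0916)·(-1) + (-0.3205)·(-3) + (-0.8242)·(-1) = 0.9615.
u_3 = v_3 + 2.0000·e_1 − 0.9615·e_2 = (1.7736, -2.2453, -1.3585, -0.2075).
‖u_3‖ = 3.1742, so e_3 = (0.5588, -0.7074, -0.4280, -0.0654).
Qᵀb = (0.3333, 1.6941, 0.6420).
Back-substitute: x_3 = 0.6420/3.1742 = 0.2022.
x_2 = (1.6941 − 0.9615·0.2022)/2.4267 = 0.6180.
x_1 = (0.3333 + 0.3333·0.6180 + 2.0000·0.2022)/6.0000 = 0.1573.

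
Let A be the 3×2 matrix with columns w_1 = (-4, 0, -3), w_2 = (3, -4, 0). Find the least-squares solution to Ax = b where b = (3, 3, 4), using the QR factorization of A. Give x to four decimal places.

q_1 = w_1/‖w_1‖ = (-4, 0, -3)/5.0000 = (-0.8000, 0.0000, -0.6000).
r_{12} = q_1·w_2 = -2.4000.
u_2 = w_2 + 2.4000·q_1 = (1.0800, -4.0000, -1.4400).
‖u_2‖ = 4.3863, so q_2 = (0.2462, -0.9119, -0.3283).
Qᵀb = (-4.8000, -3.3103).
Back-substitute: x_2 = -3.3103/4.3863 = -0.7547.
x_1 = (-4.8000 + 2.4000·(-0.7547))/5.0000 = -1.3222.

x = (-1.3222, -0.7547)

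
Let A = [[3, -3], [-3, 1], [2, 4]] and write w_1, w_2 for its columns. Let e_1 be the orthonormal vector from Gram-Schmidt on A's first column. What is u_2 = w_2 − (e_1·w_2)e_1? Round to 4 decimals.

w_1 = (3, -3, 2); ‖w_1‖ = 4.6904, so e_1 = (0.6396, -0.6396, 0.4264).
e_1·w_2 = 0.6396·(-3) + (-0.6396)·1 + 0.4264·4 = -0.8528.
u_2 = w_2 + 0.8528·e_1 = (-2.4545, 0.4545, 4.3636).

u_2 = (-2.4545, 0.4545, 4.3636)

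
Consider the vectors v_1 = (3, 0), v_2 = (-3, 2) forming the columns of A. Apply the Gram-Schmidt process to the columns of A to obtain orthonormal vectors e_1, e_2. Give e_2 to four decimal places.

e_2 = (0.0000, 1.0000)

e_1 = v_1/‖v_1‖ = (3, 0)/3.0000 = (1.0000, 0.0000).
r_{12} = e_1·v_2 = -3.0000.
u_2 = v_2 + 3.0000·e_1 = (0.0000, 2.0000).
‖u_2‖ = 2.0000, so e_2 = (0.0000, 1.0000).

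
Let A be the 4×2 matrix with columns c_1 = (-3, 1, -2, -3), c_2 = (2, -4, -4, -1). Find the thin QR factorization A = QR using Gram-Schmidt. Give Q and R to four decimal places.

c_1 = (-3, 1, -2, -3); ‖c_1‖ = 4.7958, so q_1 = (-0.6255, 0.2085, -0.4170, -0.6255).
q_1·c_2 = (-0.6255)·2 + 0.2085·(-4) + (-0.4170)·(-4) + (-0.6255)·(-1) = 0.2085.
u_2 = c_2 − 0.2085·q_1 = (2.1304, -4.0435, -3.9130, -0.8696).
‖u_2‖ = 6.0792, so q_2 = (0.3504, -0.6651, -0.6437, -0.1430).

Q = [[-0.6255, 0.3504], [0.2085, -0.6651], [-0.4170, -0.6437], [-0.6255, -0.1430]], R = [[4.7958, 0.2085], [0.0000, 6.0792]]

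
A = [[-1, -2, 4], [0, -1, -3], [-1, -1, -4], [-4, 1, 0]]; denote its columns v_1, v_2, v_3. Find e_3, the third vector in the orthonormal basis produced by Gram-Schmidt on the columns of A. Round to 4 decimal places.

v_1 = (-1, 0, -1, -4); ‖v_1‖ = 4.2426, so e_1 = (-0.2357, 0.0000, -0.2357, -0.9428).
e_1·v_2 = (-0.2357)·(-2) + 0.0000·(-1) + (-0.2357)·(-1) + (-0.9428)·1 = -0.2357.
u_2 = v_2 + 0.2357·e_1 = (-2.0556, -1.0000, -1.0556, 0.7778).
‖u_2‖ = 2.6352, so e_2 = (-0.7800, -0.3795, -0.4006, 0.2951).
e_1·v_3 = (-0.2357)·4 + 0.0000·(-3) + (-0.2357)·(-4) + (-0.9428)·0 = 0.0000; e_2·v_3 = (-0.7800)·4 + (-0.3795)·(-3) + (-0.4006)·(-4) + 0.2951·0 = -0.3795.
u_3 = v_3 + 0.0000·e_1 + 0.3795·e_2 = (3.7040, -3.1440, -4.1520, 0.1120).
‖u_3‖ = 6.3919, so e_3 = (0.5795, -0.4919, -0.6496, 0.0175).

e_3 = (0.5795, -0.4919, -0.6496, 0.0175)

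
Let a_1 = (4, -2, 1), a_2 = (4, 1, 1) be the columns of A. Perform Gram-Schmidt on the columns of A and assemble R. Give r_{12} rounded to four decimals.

a_1 = (4, -2, 1); ‖a_1‖ = 4.5826, so q_1 = (0.8729, -0.4364, 0.2182).
r_{12} = q_1·a_2 = 3.2733.

r_{12} = 3.2733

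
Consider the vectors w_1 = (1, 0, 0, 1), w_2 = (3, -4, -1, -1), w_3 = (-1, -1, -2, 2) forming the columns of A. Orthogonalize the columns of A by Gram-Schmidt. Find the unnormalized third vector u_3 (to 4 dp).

w_1 = (1, 0, 0, 1); ‖w_1‖ = 1.4142, so q_1 = (0.7071, 0.0000, 0.0000, 0.7071).
q_1·w_2 = 0.7071·3 + 0.0000·(-4) + 0.0000·(-1) + 0.7071·(-1) = 1.4142.
u_2 = w_2 − 1.4142·q_1 = (2.0000, -4.0000, -1.0000, -2.0000).
‖u_2‖ = 5.0000, so q_2 = (0.4000, -0.8000, -0.2000, -0.4000).
q_1·w_3 = 0.7071·(-1) + 0.0000·(-1) + 0.0000·(-2) + 0.7071·2 = 0.7071; q_2·w_3 = 0.4000·(-1) + (-0.8000)·(-1) + (-0.2000)·(-2) + (-0.4000)·2 = 0.0000.
u_3 = w_3 − 0.7071·q_1 − 0.0000·q_2 = (-1.5000, -1.0000, -2.0000, 1.5000).

u_3 = (-1.5000, -1.0000, -2.0000, 1.5000)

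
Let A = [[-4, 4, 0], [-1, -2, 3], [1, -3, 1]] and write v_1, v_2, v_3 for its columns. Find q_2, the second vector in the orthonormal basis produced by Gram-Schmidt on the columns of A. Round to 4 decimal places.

v_1 = (-4, -1, 1); ‖v_1‖ = 4.2426, so q_1 = (-0.9428, -0.2357, 0.2357).
q_1·v_2 = (-0.9428)·4 + (-0.2357)·(-2) + 0.2357·(-3) = -4.0069.
u_2 = v_2 + 4.0069·q_1 = (0.2222, -2.9444, -2.0556).
‖u_2‖ = 3.5978, so q_2 = (0.0618, -0.8184, -0.5713).

q_2 = (0.0618, -0.8184, -0.5713)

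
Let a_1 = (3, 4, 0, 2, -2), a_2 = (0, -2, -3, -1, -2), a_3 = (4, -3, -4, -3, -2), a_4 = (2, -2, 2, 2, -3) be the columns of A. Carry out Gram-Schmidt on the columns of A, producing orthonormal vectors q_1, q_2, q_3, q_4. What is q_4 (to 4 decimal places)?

a_1 = (3, 4, 0, 2, -2); ‖a_1‖ = 5.7446, so q_1 = (0.5222, 0.6963, 0.0000, 0.3482, -0.3482).
q_1·a_2 = 0.5222·0 + 0.6963·(-2) + 0.0000·(-3) + 0.3482·(-1) + (-0.3482)·(-2) = -1.0445.
u_2 = a_2 + 1.0445·q_1 = (0.5455, -1.2727, -3.0000, -0.6364, -2.3636).
‖u_2‖ = 4.1121, so q_2 = (0.1326, -0.3095, -0.7296, -0.1548, -0.5748).
q_1·a_3 = 0.5222·4 + 0.6963·(-3) + 0.0000·(-4) + 0.3482·(-3) + (-0.3482)·(-2) = -0.3482; q_2·a_3 = 0.1326·4 + (-0.3095)·(-3) + (-0.7296)·(-4) + (-0.1548)·(-3) + (-0.5748)·(-2) = 5.9912.
u_3 = a_3 + 0.3482·q_1 − 5.9912·q_2 = (3.3871, -0.9032, 0.3710, -1.9516, 1.3226).
‖u_3‖ = 4.2407, so q_3 = (0.7987, -0.2130, 0.0875, -0.4602, 0.3119).
q_1·a_4 = 0.5222·2 + 0.6963·(-2) + 0.0000·2 + 0.3482·2 + (-0.3482)·(-3) = 1.3926; q_2·a_4 = 0.1326·2 + (-0.3095)·(-2) + (-0.7296)·2 + (-0.1548)·2 + (-0.5748)·(-3) = 0.8401; q_3·a_4 = 0.7987·2 + (-0.2130)·(-2) + 0.0875·2 + (-0.4602)·2 + 0.3119·(-3) = 0.3423.
u_4 = a_4 − 1.3926·q_1 − 0.8401·q_2 − 0.3423·q_3 = (0.8879, -2.6368, 2.5830, 1.8027, -2.1390).
‖u_4‖ = 4.7157, so q_4 = (0.1883, -0.5591, 0.5477, 0.3823, -0.4536).

q_4 = (0.1883, -0.5591, 0.5477, 0.3823, -0.4536)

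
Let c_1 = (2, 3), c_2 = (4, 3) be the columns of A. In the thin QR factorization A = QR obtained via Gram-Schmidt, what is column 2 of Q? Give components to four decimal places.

q_2 = (0.8321, -0.5547)

c_1 = (2, 3); ‖c_1‖ = 3.6056, so q_1 = (0.5547, 0.8321).
q_1·c_2 = 0.5547·4 + 0.8321·3 = 4.7150.
u_2 = c_2 − 4.7150·q_1 = (1.3846, -0.9231).
‖u_2‖ = 1.6641, so q_2 = (0.8321, -0.5547).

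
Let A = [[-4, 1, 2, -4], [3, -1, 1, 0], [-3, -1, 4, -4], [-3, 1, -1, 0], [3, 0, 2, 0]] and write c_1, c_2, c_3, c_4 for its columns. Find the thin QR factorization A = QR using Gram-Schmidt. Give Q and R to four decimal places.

Q = [[-0.5547, 0.2639, 0.5321, -0.5827], [0.4160, -0.3409, 0.1167, -0.4439], [-0.4160, -0.8028, 0.2987, 0.3052], [-0.4160, 0.3409, -0.1167, 0.4439], [0.4160, 0.2310, 0.7748, 0.4162]], R = [[7.2111, -0.9707, -1.1094, 3.8829], [0.0000, 1.7486, -2.9034, 2.1555], [0.0000, 0.0000, 4.0422, -3.3234], [0.0000, 0.0000, 0.0000, 1.1098]]

c_1 = (-4, 3, -3, -3, 3); ‖c_1‖ = 7.2111, so q_1 = (-0.5547, 0.4160, -0.4160, -0.4160, 0.4160).
q_1·c_2 = (-0.5547)·1 + 0.4160·(-1) + (-0.4160)·(-1) + (-0.4160)·1 + 0.4160·0 = -0.9707.
u_2 = c_2 + 0.9707·q_1 = (0.4615, -0.5962, -1.4038, 0.5962, 0.4038).
‖u_2‖ = 1.7486, so q_2 = (0.2639, -0.3409, -0.8028, 0.3409, 0.2310).
q_1·c_3 = (-0.5547)·2 + 0.4160·1 + (-0.4160)·4 + (-0.4160)·(-1) + 0.4160·2 = -1.1094; q_2·c_3 = 0.2639·2 + (-0.3409)·1 + (-0.8028)·4 + 0.3409·(-1) + 0.2310·2 = -2.9034.
u_3 = c_3 + 1.1094·q_1 + 2.9034·q_2 = (2.1509, 0.4717, 1.2075, -0.4717, 3.1321).
‖u_3‖ = 4.0422, so q_3 = (0.5321, 0.1167, 0.2987, -0.1167, 0.7748).
q_1·c_4 = (-0.5547)·(-4) + 0.4160·0 + (-0.4160)·(-4) + (-0.4160)·0 + 0.4160·0 = 3.8829; q_2·c_4 = 0.2639·(-4) + (-0.3409)·0 + (-0.8028)·(-4) + 0.3409·0 + 0.2310·0 = 2.1555; q_3·c_4 = 0.5321·(-4) + 0.1167·0 + 0.2987·(-4) + (-0.1167)·0 + 0.7748·0 = -3.3234.
u_4 = c_4 − 3.8829·q_1 − 2.1555·q_2 + 3.3234·q_3 = (-0.6467, -0.4927, 0.3387, 0.4927, 0.4619).
‖u_4‖ = 1.1098, so q_4 = (-0.5827, -0.4439, 0.3052, 0.4439, 0.4162).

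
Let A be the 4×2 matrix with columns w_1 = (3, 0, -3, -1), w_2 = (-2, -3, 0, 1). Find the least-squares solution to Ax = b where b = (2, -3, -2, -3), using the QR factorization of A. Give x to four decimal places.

w_1 = (3, 0, -3, -1); ‖w_1‖ = 4.3589, so q_1 = (0.6882, 0.0000, -0.6882, -0.2294).
q_1·w_2 = 0.6882·(-2) + 0.0000·(-3) + (-0.6882)·0 + (-0.2294)·1 = -1.6059.
u_2 = w_2 + 1.6059·q_1 = (-0.8947, -3.0000, -1.1053, 0.6316).
‖u_2‖ = 3.3795, so q_2 = (-0.2648, -0.8877, -0.3270, 0.1869).
Qᵀb = (3.4412, 2.2270).
Back-substitute: x_2 = 2.2270/3.3795 = 0.6590.
x_1 = (3.4412 + 1.6059·0.6590)/4.3589 = 1.0323.

x = (1.0323, 0.6590)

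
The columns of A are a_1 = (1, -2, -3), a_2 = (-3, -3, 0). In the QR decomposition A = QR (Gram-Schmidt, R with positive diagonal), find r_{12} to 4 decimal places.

q_1 = a_1/‖a_1‖ = (1, -2, -3)/3.7417 = (0.2673, -0.5345, -0.8018).
r_{12} = q_1·a_2 = 0.8018.

r_{12} = 0.8018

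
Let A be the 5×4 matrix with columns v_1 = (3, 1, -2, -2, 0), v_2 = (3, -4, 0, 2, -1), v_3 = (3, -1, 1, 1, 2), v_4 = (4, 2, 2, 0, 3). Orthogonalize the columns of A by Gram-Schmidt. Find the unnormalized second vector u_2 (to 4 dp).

u_2 = (2.8333, -4.0556, 0.1111, 2.1111, -1.0000)

e_1 = v_1/‖v_1‖ = (3, 1, -2, -2, 0)/4.2426 = (0.7071, 0.2357, -0.4714, -0.4714, 0.0000).
r_{12} = e_1·v_2 = 0.2357.
u_2 = v_2 − 0.2357·e_1 = (2.8333, -4.0556, 0.1111, 2.1111, -1.0000).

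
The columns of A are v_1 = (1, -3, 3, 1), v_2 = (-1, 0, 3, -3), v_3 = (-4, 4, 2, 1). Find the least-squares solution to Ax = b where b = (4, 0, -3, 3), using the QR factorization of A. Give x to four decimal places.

v_1 = (1, -3, 3, 1); ‖v_1‖ = 4.4721, so q_1 = (0.2236, -0.6708, 0.6708, 0.2236).
q_1·v_2 = 0.2236·(-1) + (-0.6708)·0 + 0.6708·3 + 0.2236·(-3) = 1.1180.
u_2 = v_2 − 1.1180·q_1 = (-1.2500, 0.7500, 2.2500, -3.2500).
‖u_2‖ = 4.2131, so q_2 = (-0.2967, 0.1780, 0.5341, -0.7714).
q_1·v_3 = 0.2236·(-4) + (-0.6708)·4 + 0.6708·2 + 0.2236·1 = -2.0125; q_2·v_3 = (-0.2967)·(-4) + 0.1780·4 + 0.5341·2 + (-0.7714)·1 = 2.1955.
u_3 = v_3 + 2.0125·q_1 − 2.1955·q_2 = (-2.8986, 2.2592, 2.1775, 3.1437).
‖u_3‖ = 5.3037, so q_3 = (-0.5465, 0.4260, 0.4106, 0.5927).
Qᵀb = (-0.4472, -5.1032, -1.6396).
Back-substitute: x_3 = -1.6396/5.3037 = -0.3091.
x_2 = (-5.1032 − 2.1955·(-0.3091))/4.2131 = -1.0502.
x_1 = (-0.4472 − 1.1180·(-1.0502) + 2.0125·(-0.3091))/4.4721 = 0.0234.

x = (0.0234, -1.0502, -0.3091)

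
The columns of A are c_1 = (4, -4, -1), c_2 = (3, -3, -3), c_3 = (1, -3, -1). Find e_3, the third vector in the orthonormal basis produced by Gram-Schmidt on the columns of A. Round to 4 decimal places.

e_1 = c_1/‖c_1‖ = (4, -4, -1)/5.7446 = (0.6963, -0.6963, -0.1741).
r_{12} = e_1·c_2 = 4.7001.
u_2 = c_2 − 4.7001·e_1 = (-0.2727, 0.2727, -2.1818).
‖u_2‖ = 2.2156, so e_2 = (-0.1231, 0.1231, -0.9847).
r_{13} = e_1·c_3 = 2.9593; r_{23} = e_2·c_3 = 0.4924.
u_3 = c_3 − 2.9593·e_1 − 0.4924·e_2 = (-1.0000, -1.0000, 0.0000).
‖u_3‖ = 1.4142, so e_3 = (-0.7071, -0.7071, 0.0000).

e_3 = (-0.7071, -0.7071, 0.0000)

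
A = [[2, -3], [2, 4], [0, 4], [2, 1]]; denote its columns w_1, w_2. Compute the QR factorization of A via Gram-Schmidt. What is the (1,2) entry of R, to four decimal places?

e_1 = w_1/‖w_1‖ = (2, 2, 0, 2)/3.4641 = (0.5774, 0.5774, 0.0000, 0.5774).
r_{12} = e_1·w_2 = 1.1547.

r_{12} = 1.1547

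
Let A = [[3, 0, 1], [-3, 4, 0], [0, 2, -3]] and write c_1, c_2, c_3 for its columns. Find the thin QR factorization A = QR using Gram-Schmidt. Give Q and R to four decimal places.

c_1 = (3, -3, 0); ‖c_1‖ = 4.2426, so e_1 = (0.7071, -0.7071, 0.0000).
e_1·c_2 = 0.7071·0 + (-0.7071)·4 + 0.0000·2 = -2.8284.
u_2 = c_2 + 2.8284·e_1 = (2.0000, 2.0000, 2.0000).
‖u_2‖ = 3.4641, so e_2 = (0.5774, 0.5774, 0.5774).
e_1·c_3 = 0.7071·1 + (-0.7071)·0 + 0.0000·(-3) = 0.7071; e_2·c_3 = 0.5774·1 + 0.5774·0 + 0.5774·(-3) = -1.1547.
u_3 = c_3 − 0.7071·e_1 + 1.1547·e_2 = (1.1667, 1.1667, -2.3333).
‖u_3‖ = 2.8577, so e_3 = (0.4082, 0.4082, -0.8165).

Q = [[0.7071, 0.5774, 0.4082], [-0.7071, 0.5774, 0.4082], [0.0000, 0.5774, -0.8165]], R = [[4.2426, -2.8284, 0.7071], [0.0000, 3.4641, -1.1547], [0.0000, 0.0000, 2.8577]]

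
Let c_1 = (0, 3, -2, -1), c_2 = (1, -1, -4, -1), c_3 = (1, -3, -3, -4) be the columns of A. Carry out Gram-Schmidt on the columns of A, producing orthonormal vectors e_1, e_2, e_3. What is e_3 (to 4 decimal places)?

e_1 = c_1/‖c_1‖ = (0, 3, -2, -1)/3.7417 = (0.0000, 0.8018, -0.5345, -0.2673).
r_{12} = e_1·c_2 = 1.6036.
u_2 = c_2 − 1.6036·e_1 = (1.0000, -2.2857, -3.1429, -0.5714).
‖u_2‖ = 4.0532, so e_2 = (0.2467, -0.5639, -0.7754, -0.1410).
r_{13} = e_1·c_3 = 0.2673; r_{23} = e_2·c_3 = 4.8286.
u_3 = c_3 − 0.2673·e_1 − 4.8286·e_2 = (-0.1913, -0.4913, 0.8870, -3.2478).
‖u_3‖ = 3.4078, so e_3 = (-0.0561, -0.1442, 0.2603, -0.9531).

e_3 = (-0.0561, -0.1442, 0.2603, -0.9531)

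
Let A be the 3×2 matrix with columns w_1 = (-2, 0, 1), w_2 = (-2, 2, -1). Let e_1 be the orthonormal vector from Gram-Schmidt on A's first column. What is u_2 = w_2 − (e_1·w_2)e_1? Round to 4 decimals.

u_2 = (-0.8000, 2.0000, -1.6000)

w_1 = (-2, 0, 1); ‖w_1‖ = 2.2361, so e_1 = (-0.8944, 0.0000, 0.4472).
e_1·w_2 = (-0.8944)·(-2) + 0.0000·2 + 0.4472·(-1) = 1.3416.
u_2 = w_2 − 1.3416·e_1 = (-0.8000, 2.0000, -1.6000).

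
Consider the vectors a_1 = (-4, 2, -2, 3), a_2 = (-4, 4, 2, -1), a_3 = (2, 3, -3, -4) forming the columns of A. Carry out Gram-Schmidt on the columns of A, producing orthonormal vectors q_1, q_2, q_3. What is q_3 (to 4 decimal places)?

a_1 = (-4, 2, -2, 3); ‖a_1‖ = 5.7446, so q_1 = (-0.6963, 0.3482, -0.3482, 0.5222).
q_1·a_2 = (-0.6963)·(-4) + 0.3482·4 + (-0.3482)·2 + 0.5222·(-1) = 2.9593.
u_2 = a_2 − 2.9593·q_1 = (-1.9394, 2.9697, 3.0303, -2.5455).
‖u_2‖ = 5.3144, so q_2 = (-0.3649, 0.5588, 0.5702, -0.4790).
q_1·a_3 = (-0.6963)·2 + 0.3482·3 + (-0.3482)·(-3) + 0.5222·(-4) = -1.3926; q_2·a_3 = (-0.3649)·2 + 0.5588·3 + 0.5702·(-3) + (-0.4790)·(-4) = 1.1518.
u_3 = a_3 + 1.3926·q_1 − 1.1518·q_2 = (1.4506, 2.8412, -4.1416, -2.7210).
‖u_3‖ = 5.8935, so q_3 = (0.2461, 0.4821, -0.7027, -0.4617).

q_3 = (0.2461, 0.4821, -0.7027, -0.4617)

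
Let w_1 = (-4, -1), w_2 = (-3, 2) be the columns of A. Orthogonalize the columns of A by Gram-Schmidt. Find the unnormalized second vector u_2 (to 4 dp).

w_1 = (-4, -1); ‖w_1‖ = 4.1231, so q_1 = (-0.9701, -0.2425).
q_1·w_2 = (-0.9701)·(-3) + (-0.2425)·2 = 2.4254.
u_2 = w_2 − 2.4254·q_1 = (-0.6471, 2.5882).

u_2 = (-0.6471, 2.5882)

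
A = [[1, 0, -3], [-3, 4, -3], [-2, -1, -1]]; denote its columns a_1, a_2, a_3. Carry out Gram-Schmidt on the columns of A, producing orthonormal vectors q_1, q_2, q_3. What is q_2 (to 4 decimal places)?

q_2 = (0.2275, 0.5915, -0.7735)

a_1 = (1, -3, -2); ‖a_1‖ = 3.7417, so q_1 = (0.2673, -0.8018, -0.5345).
q_1·a_2 = 0.2673·0 + (-0.8018)·4 + (-0.5345)·(-1) = -2.6726.
u_2 = a_2 + 2.6726·q_1 = (0.7143, 1.8571, -2.4286).
‖u_2‖ = 3.1396, so q_2 = (0.2275, 0.5915, -0.7735).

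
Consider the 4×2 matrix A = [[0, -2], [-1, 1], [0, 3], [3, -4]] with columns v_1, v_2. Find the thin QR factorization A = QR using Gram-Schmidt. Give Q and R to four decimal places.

v_1 = (0, -1, 0, 3); ‖v_1‖ = 3.1623, so e_1 = (0.0000, -0.3162, 0.0000, 0.9487).
e_1·v_2 = 0.0000·(-2) + (-0.3162)·1 + 0.0000·3 + 0.9487·(-4) = -4.1110.
u_2 = v_2 + 4.1110·e_1 = (-2.0000, -0.3000, 3.0000, -0.1000).
‖u_2‖ = 3.6194, so e_2 = (-0.5526, -0.0829, 0.8289, -0.0276).

Q = [[0.0000, -0.5526], [-0.3162, -0.0829], [0.0000, 0.8289], [0.9487, -0.0276]], R = [[3.1623, -4.1110], [0.0000, 3.6194]]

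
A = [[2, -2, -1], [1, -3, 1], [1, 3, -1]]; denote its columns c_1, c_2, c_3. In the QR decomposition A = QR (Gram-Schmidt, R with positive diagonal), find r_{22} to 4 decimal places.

q_1 = c_1/‖c_1‖ = (2, 1, 1)/2.4495 = (0.8165, 0.4082, 0.4082).
r_{12} = q_1·c_2 = -1.6330.
u_2 = c_2 + 1.6330·q_1 = (-0.6667, -2.3333, 3.6667).
r_{22} = ‖u_2‖ = 4.3970.

r_{22} = 4.3970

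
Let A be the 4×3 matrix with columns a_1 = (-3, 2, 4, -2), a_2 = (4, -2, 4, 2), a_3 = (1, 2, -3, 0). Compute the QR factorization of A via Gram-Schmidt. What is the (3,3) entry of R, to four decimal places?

a_1 = (-3, 2, 4, -2); ‖a_1‖ = 5.7446, so e_1 = (-0.5222, 0.3482, 0.6963, -0.3482).
e_1·a_2 = (-0.5222)·4 + 0.3482·(-2) + 0.6963·4 + (-0.3482)·2 = -0.6963.
u_2 = a_2 + 0.6963·e_1 = (3.6364, -1.7576, 4.4848, 1.7576).
‖u_2‖ = 6.2861, so e_2 = (0.5785, -0.2796, 0.7135, 0.2796).
e_1·a_3 = (-0.5222)·1 + 0.3482·2 + 0.6963·(-3) + (-0.3482)·0 = -1.9149; e_2·a_3 = 0.5785·1 + (-0.2796)·2 + 0.7135·(-3) + 0.2796·0 = -2.1211.
u_3 = a_3 + 1.9149·e_1 + 2.1211·e_2 = (1.2270, 2.0736, -0.1534, -0.0736).
r_{33} = ‖u_3‖ = 2.4154.

r_{33} = 2.4154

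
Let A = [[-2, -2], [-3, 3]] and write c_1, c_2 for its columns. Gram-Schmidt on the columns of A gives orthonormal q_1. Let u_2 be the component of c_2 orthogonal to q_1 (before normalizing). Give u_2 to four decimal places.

q_1 = c_1/‖c_1‖ = (-2, -3)/3.6056 = (-0.5547, -0.8321).
r_{12} = q_1·c_2 = -1.3868.
u_2 = c_2 + 1.3868·q_1 = (-2.7692, 1.8462).

u_2 = (-2.7692, 1.8462)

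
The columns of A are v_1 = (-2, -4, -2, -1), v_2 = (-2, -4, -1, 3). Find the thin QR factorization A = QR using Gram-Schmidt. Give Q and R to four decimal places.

Q = [[-0.4000, -0.1217], [-0.8000, -0.2434], [-0.4000, 0.1318], [-0.2000, 0.9532]], R = [[5.0000, 3.8000], [0.0000, 3.9446]]

v_1 = (-2, -4, -2, -1); ‖v_1‖ = 5.0000, so e_1 = (-0.4000, -0.8000, -0.4000, -0.2000).
e_1·v_2 = (-0.4000)·(-2) + (-0.8000)·(-4) + (-0.4000)·(-1) + (-0.2000)·3 = 3.8000.
u_2 = v_2 − 3.8000·e_1 = (-0.4800, -0.9600, 0.5200, 3.7600).
‖u_2‖ = 3.9446, so e_2 = (-0.1217, -0.2434, 0.1318, 0.9532).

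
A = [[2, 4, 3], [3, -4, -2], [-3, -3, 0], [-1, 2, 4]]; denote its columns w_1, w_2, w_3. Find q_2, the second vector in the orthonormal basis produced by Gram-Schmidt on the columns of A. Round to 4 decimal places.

w_1 = (2, 3, -3, -1); ‖w_1‖ = 4.7958, so q_1 = (0.4170, 0.6255, -0.6255, -0.2085).
q_1·w_2 = 0.4170·4 + 0.6255·(-4) + (-0.6255)·(-3) + (-0.2085)·2 = 0.6255.
u_2 = w_2 − 0.6255·q_1 = (3.7391, -4.3913, -2.6087, 2.1304).
‖u_2‖ = 6.6790, so q_2 = (0.5598, -0.6575, -0.3906, 0.3190).

q_2 = (0.5598, -0.6575, -0.3906, 0.3190)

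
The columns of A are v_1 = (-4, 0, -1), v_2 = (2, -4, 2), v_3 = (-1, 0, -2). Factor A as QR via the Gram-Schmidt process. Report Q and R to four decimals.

q_1 = v_1/‖v_1‖ = (-4, 0, -1)/4.1231 = (-0.9701, 0.0000, -0.2425).
r_{12} = q_1·v_2 = -2.4254.
u_2 = v_2 + 2.4254·q_1 = (-0.3529, -4.0000, 1.4118).
‖u_2‖ = 4.2565, so q_2 = (-0.0829, -0.9397, 0.3317).
r_{13} = q_1·v_3 = 1.4552; r_{23} = q_2·v_3 = -0.5804.
u_3 = v_3 − 1.4552·q_1 + 0.5804·q_2 = (0.3636, -0.5455, -1.4545).
‖u_3‖ = 1.5954, so q_3 = (0.2279, -0.3419, -0.9117).

Q = [[-0.9701, -0.0829, 0.2279], [0.0000, -0.9397, -0.3419], [-0.2425, 0.3317, -0.9117]], R = [[4.1231, -2.4254, 1.4552], [0.0000, 4.2565, -0.5804], [0.0000, 0.0000, 1.5954]]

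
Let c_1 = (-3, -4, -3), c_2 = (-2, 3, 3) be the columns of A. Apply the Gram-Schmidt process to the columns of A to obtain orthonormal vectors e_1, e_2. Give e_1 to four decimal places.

c_1 = (-3, -4, -3); ‖c_1‖ = 5.8310, so e_1 = (-0.5145, -0.6860, -0.5145).

e_1 = (-0.5145, -0.6860, -0.5145)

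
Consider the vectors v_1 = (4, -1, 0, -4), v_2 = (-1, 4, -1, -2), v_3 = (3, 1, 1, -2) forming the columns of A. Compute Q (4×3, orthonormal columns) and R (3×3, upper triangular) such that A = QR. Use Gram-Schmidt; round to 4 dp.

Q = [[0.6963, -0.2132, 0.4813], [-0.1741, 0.8528, 0.4647], [0.0000, -0.2132, 0.6473], [-0.6963, -0.4264, 0.3651]], R = [[5.7446, 0.0000, 3.3075], [0.0000, 4.6904, 0.8528], [0.0000, 0.0000, 1.8257]]

q_1 = v_1/‖v_1‖ = (4, -1, 0, -4)/5.7446 = (0.6963, -0.1741, 0.0000, -0.6963).
r_{12} = q_1·v_2 = 0.0000.
u_2 = v_2 + 0.0000·q_1 = (-1.0000, 4.0000, -1.0000, -2.0000).
‖u_2‖ = 4.6904, so q_2 = (-0.2132, 0.8528, -0.2132, -0.4264).
r_{13} = q_1·v_3 = 3.3075; r_{23} = q_2·v_3 = 0.8528.
u_3 = v_3 − 3.3075·q_1 − 0.8528·q_2 = (0.8788, 0.8485, 1.1818, 0.6667).
‖u_3‖ = 1.8257, so q_3 = (0.4813, 0.4647, 0.6473, 0.3651).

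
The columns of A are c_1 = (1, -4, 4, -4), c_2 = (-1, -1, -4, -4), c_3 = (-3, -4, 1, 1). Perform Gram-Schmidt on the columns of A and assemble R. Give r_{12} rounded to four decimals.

r_{12} = 0.4286

c_1 = (1, -4, 4, -4); ‖c_1‖ = 7.0000, so q_1 = (0.1429, -0.5714, 0.5714, -0.5714).
r_{12} = q_1·c_2 = 0.4286.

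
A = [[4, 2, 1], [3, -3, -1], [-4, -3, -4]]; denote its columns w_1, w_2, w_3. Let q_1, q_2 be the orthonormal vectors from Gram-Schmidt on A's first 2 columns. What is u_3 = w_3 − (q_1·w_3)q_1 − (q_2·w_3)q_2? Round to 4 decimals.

u_3 = (-1.2638, 0.2407, -1.0832)

w_1 = (4, 3, -4); ‖w_1‖ = 6.4031, so q_1 = (0.6247, 0.4685, -0.6247).
q_1·w_2 = 0.6247·2 + 0.4685·(-3) + (-0.6247)·(-3) = 1.7179.
u_2 = w_2 − 1.7179·q_1 = (0.9268, -3.8049, -1.9268).
‖u_2‖ = 4.3645, so q_2 = (0.2124, -0.8718, -0.4415).
q_1·w_3 = 0.6247·1 + 0.4685·(-1) + (-0.6247)·(-4) = 2.6550; q_2·w_3 = 0.2124·1 + (-0.8718)·(-1) + (-0.4415)·(-4) = 2.8501.
u_3 = w_3 − 2.6550·q_1 − 2.8501·q_2 = (-1.2638, 0.2407, -1.0832).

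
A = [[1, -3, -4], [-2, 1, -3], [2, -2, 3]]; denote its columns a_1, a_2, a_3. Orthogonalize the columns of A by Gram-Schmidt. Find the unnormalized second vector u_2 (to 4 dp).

q_1 = a_1/‖a_1‖ = (1, -2, 2)/3.0000 = (0.3333, -0.6667, 0.6667).
r_{12} = q_1·a_2 = -3.0000.
u_2 = a_2 + 3.0000·q_1 = (-2.0000, -1.0000, 0.0000).

u_2 = (-2.0000, -1.0000, 0.0000)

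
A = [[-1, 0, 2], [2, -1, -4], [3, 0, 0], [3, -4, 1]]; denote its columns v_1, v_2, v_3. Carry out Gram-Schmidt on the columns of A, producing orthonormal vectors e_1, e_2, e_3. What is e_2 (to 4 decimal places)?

e_1 = v_1/‖v_1‖ = (-1, 2, 3, 3)/4.7958 = (-0.2085, 0.4170, 0.6255, 0.6255).
r_{12} = e_1·v_2 = -2.9192.
u_2 = v_2 + 2.9192·e_1 = (-0.6087, 0.2174, 1.8261, -2.1739).
‖u_2‖ = 2.9117, so e_2 = (-0.2090, 0.0747, 0.6271, -0.7466).

e_2 = (-0.2090, 0.0747, 0.6271, -0.7466)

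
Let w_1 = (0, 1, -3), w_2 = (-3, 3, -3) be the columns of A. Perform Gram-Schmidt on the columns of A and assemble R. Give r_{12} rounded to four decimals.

w_1 = (0, 1, -3); ‖w_1‖ = 3.1623, so q_1 = (0.0000, 0.3162, -0.9487).
r_{12} = q_1·w_2 = 3.7947.

r_{12} = 3.7947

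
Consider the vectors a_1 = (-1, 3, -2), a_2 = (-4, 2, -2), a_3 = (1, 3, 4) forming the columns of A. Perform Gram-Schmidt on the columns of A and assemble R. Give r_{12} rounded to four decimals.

q_1 = a_1/‖a_1‖ = (-1, 3, -2)/3.7417 = (-0.2673, 0.8018, -0.5345).
r_{12} = q_1·a_2 = 3.7417.

r_{12} = 3.7417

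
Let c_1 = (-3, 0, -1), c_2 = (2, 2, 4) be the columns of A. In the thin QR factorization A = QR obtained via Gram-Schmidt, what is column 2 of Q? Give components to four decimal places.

q_2 = (-0.2673, 0.5345, 0.8018)

c_1 = (-3, 0, -1); ‖c_1‖ = 3.1623, so q_1 = (-0.9487, 0.0000, -0.3162).
q_1·c_2 = (-0.9487)·2 + 0.0000·2 + (-0.3162)·4 = -3.1623.
u_2 = c_2 + 3.1623·q_1 = (-1.0000, 2.0000, 3.0000).
‖u_2‖ = 3.7417, so q_2 = (-0.2673, 0.5345, 0.8018).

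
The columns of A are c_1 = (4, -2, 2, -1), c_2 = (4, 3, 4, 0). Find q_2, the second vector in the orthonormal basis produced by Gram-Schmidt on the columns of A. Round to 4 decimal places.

q_2 = (0.2115, 0.8385, 0.4834, 0.1360)

q_1 = c_1/‖c_1‖ = (4, -2, 2, -1)/5.0000 = (0.8000, -0.4000, 0.4000, -0.2000).
r_{12} = q_1·c_2 = 3.6000.
u_2 = c_2 − 3.6000·q_1 = (1.1200, 4.4400, 2.5600, 0.7200).
‖u_2‖ = 5.2953, so q_2 = (0.2115, 0.8385, 0.4834, 0.1360).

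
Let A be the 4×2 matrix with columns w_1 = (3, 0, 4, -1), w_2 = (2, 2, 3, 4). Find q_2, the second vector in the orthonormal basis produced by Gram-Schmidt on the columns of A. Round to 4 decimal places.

q_1 = w_1/‖w_1‖ = (3, 0, 4, -1)/5.0990 = (0.5883, 0.0000, 0.7845, -0.1961).
r_{12} = q_1·w_2 = 2.7456.
u_2 = w_2 − 2.7456·q_1 = (0.3846, 2.0000, 0.8462, 4.5385).
‖u_2‖ = 5.0459, so q_2 = (0.0762, 0.3964, 0.1677, 0.8994).

q_2 = (0.0762, 0.3964, 0.1677, 0.8994)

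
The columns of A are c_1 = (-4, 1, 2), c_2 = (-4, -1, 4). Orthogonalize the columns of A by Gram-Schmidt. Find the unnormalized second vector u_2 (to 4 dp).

u_2 = (0.3810, -2.0952, 1.8095)

c_1 = (-4, 1, 2); ‖c_1‖ = 4.5826, so q_1 = (-0.8729, 0.2182, 0.4364).
q_1·c_2 = (-0.8729)·(-4) + 0.2182·(-1) + 0.4364·4 = 5.0190.
u_2 = c_2 − 5.0190·q_1 = (0.3810, -2.0952, 1.8095).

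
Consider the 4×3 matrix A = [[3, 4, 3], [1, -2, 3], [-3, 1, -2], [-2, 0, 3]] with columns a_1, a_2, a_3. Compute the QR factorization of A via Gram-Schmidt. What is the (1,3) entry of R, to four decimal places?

a_1 = (3, 1, -3, -2); ‖a_1‖ = 4.7958, so q_1 = (0.6255, 0.2085, -0.6255, -0.4170).
r_{13} = q_1·a_3 = 2.5022.

r_{13} = 2.5022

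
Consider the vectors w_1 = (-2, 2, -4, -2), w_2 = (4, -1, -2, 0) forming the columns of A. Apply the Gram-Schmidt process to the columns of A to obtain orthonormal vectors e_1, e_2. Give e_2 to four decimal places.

e_2 = (0.8446, -0.1877, -0.5005, -0.0313)

w_1 = (-2, 2, -4, -2); ‖w_1‖ = 5.2915, so e_1 = (-0.3780, 0.3780, -0.7559, -0.3780).
e_1·w_2 = (-0.3780)·4 + 0.3780·(-1) + (-0.7559)·(-2) + (-0.3780)·0 = -0.3780.
u_2 = w_2 + 0.3780·e_1 = (3.8571, -0.8571, -2.2857, -0.1429).
‖u_2‖ = 4.5670, so e_2 = (0.8446, -0.1877, -0.5005, -0.0313).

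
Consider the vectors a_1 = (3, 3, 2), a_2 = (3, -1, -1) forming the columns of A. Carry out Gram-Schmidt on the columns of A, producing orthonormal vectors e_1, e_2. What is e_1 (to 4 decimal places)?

e_1 = (0.6396, 0.6396, 0.4264)

a_1 = (3, 3, 2); ‖a_1‖ = 4.6904, so e_1 = (0.6396, 0.6396, 0.4264).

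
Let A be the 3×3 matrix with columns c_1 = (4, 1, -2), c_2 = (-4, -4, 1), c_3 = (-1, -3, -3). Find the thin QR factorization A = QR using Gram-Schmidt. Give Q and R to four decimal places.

e_1 = c_1/‖c_1‖ = (4, 1, -2)/4.5826 = (0.8729, 0.2182, -0.4364).
r_{12} = e_1·c_2 = -4.8008.
u_2 = c_2 + 4.8008·e_1 = (0.1905, -2.9524, -1.0952).
‖u_2‖ = 3.1547, so e_2 = (0.0604, -0.9359, -0.3472).
r_{13} = e_1·c_3 = -0.2182; r_{23} = e_2·c_3 = 3.7887.
u_3 = c_3 + 0.2182·e_1 − 3.7887·e_2 = (-1.0383, 0.5933, -1.7799).
‖u_3‖ = 2.1443, so e_3 = (-0.4842, 0.2767, -0.8301).

Q = [[0.8729, 0.0604, -0.4842], [0.2182, -0.9359, 0.2767], [-0.4364, -0.3472, -0.8301]], R = [[4.5826, -4.8008, -0.2182], [0.0000, 3.1547, 3.7887], [0.0000, 0.0000, 2.1443]]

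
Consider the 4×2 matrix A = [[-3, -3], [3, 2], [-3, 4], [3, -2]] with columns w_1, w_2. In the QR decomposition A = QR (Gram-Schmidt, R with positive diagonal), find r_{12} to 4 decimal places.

r_{12} = -0.5000

w_1 = (-3, 3, -3, 3); ‖w_1‖ = 6.0000, so e_1 = (-0.5000, 0.5000, -0.5000, 0.5000).
r_{12} = e_1·w_2 = -0.5000.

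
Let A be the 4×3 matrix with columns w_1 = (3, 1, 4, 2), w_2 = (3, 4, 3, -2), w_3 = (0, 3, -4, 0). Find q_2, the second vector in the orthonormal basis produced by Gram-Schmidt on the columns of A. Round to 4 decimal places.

w_1 = (3, 1, 4, 2); ‖w_1‖ = 5.4772, so q_1 = (0.5477, 0.1826, 0.7303, 0.3651).
q_1·w_2 = 0.5477·3 + 0.1826·4 + 0.7303·3 + 0.3651·(-2) = 3.8341.
u_2 = w_2 − 3.8341·q_1 = (0.9000, 3.3000, 0.2000, -3.4000).
‖u_2‖ = 4.8270, so q_2 = (0.1865, 0.6837, 0.0414, -0.7044).

q_2 = (0.1865, 0.6837, 0.0414, -0.7044)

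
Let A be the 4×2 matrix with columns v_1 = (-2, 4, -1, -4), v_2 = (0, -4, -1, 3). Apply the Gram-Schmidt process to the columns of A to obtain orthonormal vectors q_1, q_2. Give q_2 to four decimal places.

q_2 = (-0.5816, -0.4308, -0.6893, 0.0323)

q_1 = v_1/‖v_1‖ = (-2, 4, -1, -4)/6.0828 = (-0.3288, 0.6576, -0.1644, -0.6576).
r_{12} = q_1·v_2 = -4.4388.
u_2 = v_2 + 4.4388·q_1 = (-1.4595, -1.0811, -1.7297, 0.0811).
‖u_2‖ = 2.5094, so q_2 = (-0.5816, -0.4308, -0.6893, 0.0323).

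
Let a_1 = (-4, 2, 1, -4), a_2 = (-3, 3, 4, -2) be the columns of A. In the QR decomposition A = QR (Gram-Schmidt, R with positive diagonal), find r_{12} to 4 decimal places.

r_{12} = 4.9320

a_1 = (-4, 2, 1, -4); ‖a_1‖ = 6.0828, so q_1 = (-0.6576, 0.3288, 0.1644, -0.6576).
r_{12} = q_1·a_2 = 4.9320.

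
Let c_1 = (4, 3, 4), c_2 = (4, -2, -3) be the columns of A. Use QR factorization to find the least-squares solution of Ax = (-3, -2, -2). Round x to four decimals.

q_1 = c_1/‖c_1‖ = (4, 3, 4)/6.4031 = (0.6247, 0.4685, 0.6247).
r_{12} = q_1·c_2 = -0.3123.
u_2 = c_2 + 0.3123·q_1 = (4.1951, -1.8537, -2.8049).
‖u_2‖ = 5.3761, so q_2 = (0.7803, -0.3448, -0.5217).
Qᵀb = (-4.0605, -0.6079).
Back-substitute: x_2 = -0.6079/5.3761 = -0.1131.
x_1 = (-4.0605 + 0.3123·(-0.1131))/6.4031 = -0.6397.

x = (-0.6397, -0.1131)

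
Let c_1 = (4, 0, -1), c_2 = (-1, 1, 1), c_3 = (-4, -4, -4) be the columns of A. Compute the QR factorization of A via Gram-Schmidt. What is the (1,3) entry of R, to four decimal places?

r_{13} = -2.9104

e_1 = c_1/‖c_1‖ = (4, 0, -1)/4.1231 = (0.9701, 0.0000, -0.2425).
r_{13} = e_1·c_3 = -2.9104.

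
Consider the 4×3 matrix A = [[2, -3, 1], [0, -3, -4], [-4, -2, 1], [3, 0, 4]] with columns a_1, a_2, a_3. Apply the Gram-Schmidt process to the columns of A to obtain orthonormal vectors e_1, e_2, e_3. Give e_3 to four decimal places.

e_3 = (0.2269, -0.5847, 0.5367, 0.5644)

a_1 = (2, 0, -4, 3); ‖a_1‖ = 5.3852, so e_1 = (0.3714, 0.0000, -0.7428, 0.5571).
e_1·a_2 = 0.3714·(-3) + 0.0000·(-3) + (-0.7428)·(-2) + 0.5571·0 = 0.3714.
u_2 = a_2 − 0.3714·e_1 = (-3.1379, -3.0000, -1.7241, -0.2069).
‖u_2‖ = 4.6757, so e_2 = (-0.6711, -0.6416, -0.3687, -0.0442).
e_1·a_3 = 0.3714·1 + 0.0000·(-4) + (-0.7428)·1 + 0.5571·4 = 1.8570; e_2·a_3 = (-0.6711)·1 + (-0.6416)·(-4) + (-0.3687)·1 + (-0.0442)·4 = 1.3496.
u_3 = a_3 − 1.8570·e_1 − 1.3496·e_2 = (1.2161, -3.1341, 2.8770, 3.0252).
‖u_3‖ = 5.3601, so e_3 = (0.2269, -0.5847, 0.5367, 0.5644).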